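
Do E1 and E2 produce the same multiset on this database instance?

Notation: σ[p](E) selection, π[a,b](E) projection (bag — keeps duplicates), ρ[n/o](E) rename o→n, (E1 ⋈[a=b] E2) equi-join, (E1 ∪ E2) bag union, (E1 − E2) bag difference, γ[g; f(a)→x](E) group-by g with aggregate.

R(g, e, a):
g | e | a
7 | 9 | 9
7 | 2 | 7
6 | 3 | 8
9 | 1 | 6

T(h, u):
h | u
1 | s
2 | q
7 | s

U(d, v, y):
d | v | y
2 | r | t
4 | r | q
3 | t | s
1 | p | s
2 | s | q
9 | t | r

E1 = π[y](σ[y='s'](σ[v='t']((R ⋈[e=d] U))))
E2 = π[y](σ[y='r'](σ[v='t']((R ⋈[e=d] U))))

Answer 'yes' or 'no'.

E1 per-node cardinality:
  R → 4
  U → 6
  (R ⋈[e=d] U) → 5
  σ[v='t']((R ⋈[e=d] U)) → 2
  σ[y='s'](σ[v='t']((R ⋈[e=d] U))) → 1
  π[y](σ[y='s'](σ[v='t']((R ⋈[e=d] U)))) → 1
E2 per-node cardinality:
  R → 4
  U → 6
  (R ⋈[e=d] U) → 5
  σ[v='t']((R ⋈[e=d] U)) → 2
  σ[y='r'](σ[v='t']((R ⋈[e=d] U))) → 1
  π[y](σ[y='r'](σ[v='t']((R ⋈[e=d] U)))) → 1

E1 result:
y
s
E2 result:
y
r
Witness: ('s',) appears 1× in E1 but 0× in E2.

no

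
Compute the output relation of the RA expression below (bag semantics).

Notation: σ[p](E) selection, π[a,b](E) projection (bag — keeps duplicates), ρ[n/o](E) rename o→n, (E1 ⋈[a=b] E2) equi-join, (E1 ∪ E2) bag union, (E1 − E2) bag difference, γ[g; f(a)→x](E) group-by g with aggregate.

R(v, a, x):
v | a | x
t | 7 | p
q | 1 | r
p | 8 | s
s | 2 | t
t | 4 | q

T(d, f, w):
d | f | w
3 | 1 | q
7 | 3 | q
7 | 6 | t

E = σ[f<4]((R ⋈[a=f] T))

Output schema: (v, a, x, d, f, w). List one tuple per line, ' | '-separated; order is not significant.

Row counts bottom-up:
  R → 5
  T → 3
  (R ⋈[a=f] T) → 1
  σ[f<4]((R ⋈[a=f] T)) → 1

== RESULT ==
v | a | x | d | f | w
q | 1 | r | 3 | 1 | q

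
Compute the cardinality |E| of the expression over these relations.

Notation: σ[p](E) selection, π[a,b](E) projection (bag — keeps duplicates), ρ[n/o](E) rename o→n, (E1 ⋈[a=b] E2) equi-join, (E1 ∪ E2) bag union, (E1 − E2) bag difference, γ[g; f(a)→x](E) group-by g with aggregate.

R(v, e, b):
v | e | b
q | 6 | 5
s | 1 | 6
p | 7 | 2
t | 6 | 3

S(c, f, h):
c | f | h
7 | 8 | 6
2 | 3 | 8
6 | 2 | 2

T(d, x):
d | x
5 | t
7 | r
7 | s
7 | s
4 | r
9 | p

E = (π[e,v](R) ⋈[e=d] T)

Subexpression sizes:
  R → 4
  π[e,v](R) → 4
  T → 6
  (π[e,v](R) ⋈[e=d] T) → 3

|E| = 3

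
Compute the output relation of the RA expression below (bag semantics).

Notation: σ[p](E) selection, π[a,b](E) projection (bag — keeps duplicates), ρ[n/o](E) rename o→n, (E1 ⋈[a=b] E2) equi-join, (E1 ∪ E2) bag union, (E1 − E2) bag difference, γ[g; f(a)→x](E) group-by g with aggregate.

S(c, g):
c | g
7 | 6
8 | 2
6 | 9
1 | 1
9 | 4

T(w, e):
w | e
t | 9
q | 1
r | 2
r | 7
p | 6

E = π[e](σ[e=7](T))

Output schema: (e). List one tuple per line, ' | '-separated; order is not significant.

Per-node cardinality:
  T → 5
  σ[e=7](T) → 1
  π[e](σ[e=7](T)) → 1

== RESULT ==
e
7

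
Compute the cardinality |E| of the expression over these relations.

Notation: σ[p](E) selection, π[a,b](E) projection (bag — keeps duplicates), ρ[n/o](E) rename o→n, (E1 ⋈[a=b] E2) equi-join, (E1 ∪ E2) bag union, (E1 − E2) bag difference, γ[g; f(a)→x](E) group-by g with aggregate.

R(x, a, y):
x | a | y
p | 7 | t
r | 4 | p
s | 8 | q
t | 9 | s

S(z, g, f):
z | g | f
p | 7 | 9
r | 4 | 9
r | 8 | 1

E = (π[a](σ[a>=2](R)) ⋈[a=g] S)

Row counts bottom-up:
  R → 4
  σ[a>=2](R) → 4
  π[a](σ[a>=2](R)) → 4
  S → 3
  (π[a](σ[a>=2](R)) ⋈[a=g] S) → 3

|E| = 3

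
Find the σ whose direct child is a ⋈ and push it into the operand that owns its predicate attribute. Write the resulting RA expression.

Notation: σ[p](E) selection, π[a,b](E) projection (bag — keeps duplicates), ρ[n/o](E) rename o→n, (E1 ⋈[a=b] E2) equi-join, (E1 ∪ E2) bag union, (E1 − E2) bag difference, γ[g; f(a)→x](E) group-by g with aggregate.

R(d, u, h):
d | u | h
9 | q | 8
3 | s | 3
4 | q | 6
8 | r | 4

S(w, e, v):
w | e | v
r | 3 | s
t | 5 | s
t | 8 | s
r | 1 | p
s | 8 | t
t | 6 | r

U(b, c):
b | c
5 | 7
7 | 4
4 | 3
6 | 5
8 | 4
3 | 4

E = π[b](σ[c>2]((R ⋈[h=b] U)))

σ filters on c, owned by the right side.
E' = π[b]((R ⋈[h=b] σ[c>2](U)))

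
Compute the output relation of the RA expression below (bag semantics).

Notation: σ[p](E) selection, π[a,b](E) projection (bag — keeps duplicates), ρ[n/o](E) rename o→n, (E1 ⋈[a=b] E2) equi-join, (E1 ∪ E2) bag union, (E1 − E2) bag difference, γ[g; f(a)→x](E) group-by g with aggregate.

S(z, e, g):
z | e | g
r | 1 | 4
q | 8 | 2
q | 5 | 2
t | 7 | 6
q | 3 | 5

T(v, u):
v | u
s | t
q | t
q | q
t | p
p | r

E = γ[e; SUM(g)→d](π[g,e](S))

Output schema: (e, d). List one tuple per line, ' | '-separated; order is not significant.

Per-node cardinality:
  S → 5
  π[g,e](S) → 5
  γ[e; SUM(g)→d](π[g,e](S)) → 5

== RESULT ==
e | d
1 | 4
3 | 5
5 | 2
7 | 6
8 | 2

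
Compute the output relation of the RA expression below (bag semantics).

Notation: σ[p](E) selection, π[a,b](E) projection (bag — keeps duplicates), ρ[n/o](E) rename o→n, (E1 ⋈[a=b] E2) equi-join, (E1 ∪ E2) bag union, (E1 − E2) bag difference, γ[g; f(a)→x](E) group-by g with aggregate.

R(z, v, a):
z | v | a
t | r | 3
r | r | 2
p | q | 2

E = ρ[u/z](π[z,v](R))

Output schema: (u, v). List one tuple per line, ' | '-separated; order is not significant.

Row counts bottom-up:
  R → 3
  π[z,v](R) → 3
  ρ[u/z](π[z,v](R)) → 3

== RESULT ==
u | v
p | q
r | r
t | r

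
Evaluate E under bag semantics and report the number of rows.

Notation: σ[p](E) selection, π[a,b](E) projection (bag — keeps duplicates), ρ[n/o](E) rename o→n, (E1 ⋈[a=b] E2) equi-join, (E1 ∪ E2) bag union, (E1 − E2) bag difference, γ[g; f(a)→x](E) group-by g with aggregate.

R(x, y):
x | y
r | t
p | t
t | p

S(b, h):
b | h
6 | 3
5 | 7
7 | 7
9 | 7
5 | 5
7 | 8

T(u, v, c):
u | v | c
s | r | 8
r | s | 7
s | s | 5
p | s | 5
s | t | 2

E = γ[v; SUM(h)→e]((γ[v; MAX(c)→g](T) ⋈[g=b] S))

Stepwise |·|:
  T → 5
  γ[v; MAX(c)→g](T) → 3
  S → 6
  (γ[v; MAX(c)→g](T) ⋈[g=b] S) → 2
  γ[v; SUM(h)→e]((γ[v; MAX(c)→g](T) ⋈[g=b] S)) → 1

|E| = 1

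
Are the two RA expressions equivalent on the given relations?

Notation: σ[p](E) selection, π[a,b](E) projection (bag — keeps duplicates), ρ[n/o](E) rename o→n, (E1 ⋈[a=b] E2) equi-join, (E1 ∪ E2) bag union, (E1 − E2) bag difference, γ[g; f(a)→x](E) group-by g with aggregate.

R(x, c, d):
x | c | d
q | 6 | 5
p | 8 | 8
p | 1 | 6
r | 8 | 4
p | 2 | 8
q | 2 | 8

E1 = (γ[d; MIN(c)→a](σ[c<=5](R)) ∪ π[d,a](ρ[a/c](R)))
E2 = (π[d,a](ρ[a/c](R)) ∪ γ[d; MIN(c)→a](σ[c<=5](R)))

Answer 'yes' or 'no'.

E1 row counts bottom-up:
  R → 6
  σ[c<=5](R) → 3
  γ[d; MIN(c)→a](σ[c<=5](R)) → 2
  R → 6
  ρ[a/c](R) → 6
  π[d,a](ρ[a/c](R)) → 6
  (γ[d; MIN(c)→a](σ[c<=5](R)) ∪ π[d,a](ρ[a/c](R))) → 8
E2 row counts bottom-up:
  R → 6
  ρ[a/c](R) → 6
  π[d,a](ρ[a/c](R)) → 6
  R → 6
  σ[c<=5](R) → 3
  γ[d; MIN(c)→a](σ[c<=5](R)) → 2
  (π[d,a](ρ[a/c](R)) ∪ γ[d; MIN(c)→a](σ[c<=5](R))) → 8

E1 and E2 produce the same multiset:
d | a
4 | 8
5 | 6
6 | 1
6 | 1
8 | 2
8 | 2
8 | 2
8 | 8

yes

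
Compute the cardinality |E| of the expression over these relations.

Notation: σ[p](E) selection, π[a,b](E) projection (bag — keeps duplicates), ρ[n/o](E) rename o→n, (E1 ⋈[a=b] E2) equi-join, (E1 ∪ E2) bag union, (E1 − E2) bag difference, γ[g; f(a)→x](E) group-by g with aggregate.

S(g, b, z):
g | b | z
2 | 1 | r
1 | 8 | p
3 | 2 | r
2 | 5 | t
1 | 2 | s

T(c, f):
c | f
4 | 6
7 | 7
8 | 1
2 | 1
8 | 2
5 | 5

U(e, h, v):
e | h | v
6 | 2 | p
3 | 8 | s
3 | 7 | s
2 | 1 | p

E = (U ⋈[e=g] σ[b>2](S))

Subexpression sizes:
  U → 4
  S → 5
  σ[b>2](S) → 2
  (U ⋈[e=g] σ[b>2](S)) → 1

|E| = 1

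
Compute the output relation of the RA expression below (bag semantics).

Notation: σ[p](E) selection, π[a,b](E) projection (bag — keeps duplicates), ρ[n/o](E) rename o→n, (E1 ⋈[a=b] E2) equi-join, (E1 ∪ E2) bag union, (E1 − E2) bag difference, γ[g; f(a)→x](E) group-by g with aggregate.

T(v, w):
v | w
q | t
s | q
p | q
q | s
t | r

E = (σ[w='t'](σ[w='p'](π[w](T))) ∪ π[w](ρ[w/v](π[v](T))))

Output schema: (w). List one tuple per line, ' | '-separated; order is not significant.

Subexpression sizes:
  T → 5
  π[w](T) → 5
  σ[w='p'](π[w](T)) → 0
  σ[w='t'](σ[w='p'](π[w](T))) → 0
  T → 5
  π[v](T) → 5
  ρ[w/v](π[v](T)) → 5
  π[w](ρ[w/v](π[v](T))) → 5
  (σ[w='t'](σ[w='p'](π[w](T))) ∪ π[w](ρ[w/v](π[v](T)))) → 5

== RESULT ==
w
p
q
q
s
t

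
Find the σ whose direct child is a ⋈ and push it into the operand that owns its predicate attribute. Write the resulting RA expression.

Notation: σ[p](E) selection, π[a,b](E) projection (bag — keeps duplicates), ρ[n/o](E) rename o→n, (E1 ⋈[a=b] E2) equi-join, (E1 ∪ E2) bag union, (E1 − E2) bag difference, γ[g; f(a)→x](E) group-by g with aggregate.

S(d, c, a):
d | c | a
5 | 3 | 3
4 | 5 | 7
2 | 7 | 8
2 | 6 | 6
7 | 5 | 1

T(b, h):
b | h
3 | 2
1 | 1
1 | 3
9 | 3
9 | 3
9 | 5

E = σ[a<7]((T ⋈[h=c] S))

σ filters on a, owned by the right side.
E' = (T ⋈[h=c] σ[a<7](S))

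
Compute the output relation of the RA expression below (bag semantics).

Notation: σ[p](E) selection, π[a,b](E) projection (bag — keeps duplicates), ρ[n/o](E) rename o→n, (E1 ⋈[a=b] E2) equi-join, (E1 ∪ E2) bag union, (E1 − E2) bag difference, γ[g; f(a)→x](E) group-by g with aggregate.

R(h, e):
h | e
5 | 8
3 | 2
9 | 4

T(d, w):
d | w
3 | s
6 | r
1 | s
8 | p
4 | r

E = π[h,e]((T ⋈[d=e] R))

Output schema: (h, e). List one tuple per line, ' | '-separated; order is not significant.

Row counts bottom-up:
  T → 5
  R → 3
  (T ⋈[d=e] R) → 2
  π[h,e]((T ⋈[d=e] R)) → 2

== RESULT ==
h | e
5 | 8
9 | 4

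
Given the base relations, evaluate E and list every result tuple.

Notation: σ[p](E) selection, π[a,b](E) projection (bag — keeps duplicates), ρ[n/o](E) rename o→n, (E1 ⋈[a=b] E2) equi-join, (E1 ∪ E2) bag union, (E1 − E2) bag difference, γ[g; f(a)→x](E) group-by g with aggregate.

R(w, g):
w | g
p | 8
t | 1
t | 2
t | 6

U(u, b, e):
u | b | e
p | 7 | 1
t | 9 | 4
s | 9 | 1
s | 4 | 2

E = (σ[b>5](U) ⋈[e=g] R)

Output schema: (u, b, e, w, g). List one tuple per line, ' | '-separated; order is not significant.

Row counts bottom-up:
  U → 4
  σ[b>5](U) → 3
  R → 4
  (σ[b>5](U) ⋈[e=g] R) → 2

== RESULT ==
u | b | e | w | g
p | 7 | 1 | t | 1
s | 9 | 1 | t | 1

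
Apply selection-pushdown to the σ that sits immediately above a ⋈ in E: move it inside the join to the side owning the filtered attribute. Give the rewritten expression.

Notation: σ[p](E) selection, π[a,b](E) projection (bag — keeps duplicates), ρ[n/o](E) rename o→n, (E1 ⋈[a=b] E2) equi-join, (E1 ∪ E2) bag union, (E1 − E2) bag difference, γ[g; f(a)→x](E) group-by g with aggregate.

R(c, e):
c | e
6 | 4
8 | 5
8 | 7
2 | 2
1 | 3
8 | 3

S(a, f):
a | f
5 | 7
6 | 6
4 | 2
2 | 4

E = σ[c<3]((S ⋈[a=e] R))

σ filters on c, owned by the right side.
E' = (S ⋈[a=e] σ[c<3](R))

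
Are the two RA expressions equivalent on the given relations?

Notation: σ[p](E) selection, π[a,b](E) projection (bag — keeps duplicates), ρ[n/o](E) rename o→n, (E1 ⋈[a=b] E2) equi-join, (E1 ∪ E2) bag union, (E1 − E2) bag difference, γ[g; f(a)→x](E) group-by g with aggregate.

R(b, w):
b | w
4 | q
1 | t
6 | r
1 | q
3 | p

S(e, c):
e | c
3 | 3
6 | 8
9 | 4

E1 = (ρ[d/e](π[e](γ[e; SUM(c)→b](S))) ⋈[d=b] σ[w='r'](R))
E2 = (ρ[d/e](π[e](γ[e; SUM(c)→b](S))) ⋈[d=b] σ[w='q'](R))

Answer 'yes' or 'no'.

E1 per-node cardinality:
  S → 3
  γ[e; SUM(c)→b](S) → 3
  π[e](γ[e; SUM(c)→b](S)) → 3
  ρ[d/e](π[e](γ[e; SUM(c)→b](S))) → 3
  R → 5
  σ[w='r'](R) → 1
  (ρ[d/e](π[e](γ[e; SUM(c)→b](S))) ⋈[d=b] σ[w='r'](R)) → 1
E2 per-node cardinality:
  S → 3
  γ[e; SUM(c)→b](S) → 3
  π[e](γ[e; SUM(c)→b](S)) → 3
  ρ[d/e](π[e](γ[e; SUM(c)→b](S))) → 3
  R → 5
  σ[w='q'](R) → 2
  (ρ[d/e](π[e](γ[e; SUM(c)→b](S))) ⋈[d=b] σ[w='q'](R)) → 0

E1 result:
d | b | w
6 | 6 | r
E2 result:
d | b | w
(0 rows)
Witness: (6, 6, 'r') appears 1× in E1 but 0× in E2.

no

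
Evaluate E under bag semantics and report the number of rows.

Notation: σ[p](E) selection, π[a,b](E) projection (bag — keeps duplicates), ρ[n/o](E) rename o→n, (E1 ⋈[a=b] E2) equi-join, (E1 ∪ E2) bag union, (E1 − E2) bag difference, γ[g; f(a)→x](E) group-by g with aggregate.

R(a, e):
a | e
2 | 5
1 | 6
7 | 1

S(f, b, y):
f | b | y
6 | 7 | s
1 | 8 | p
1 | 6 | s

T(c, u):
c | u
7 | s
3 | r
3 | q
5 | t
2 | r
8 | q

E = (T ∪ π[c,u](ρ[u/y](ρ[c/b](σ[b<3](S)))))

Subexpression sizes:
  T → 6
  S → 3
  σ[b<3](S) → 0
  ρ[c/b](σ[b<3](S)) → 0
  ρ[u/y](ρ[c/b](σ[b<3](S))) → 0
  π[c,u](ρ[u/y](ρ[c/b](σ[b<3](S)))) → 0
  (T ∪ π[c,u](ρ[u/y](ρ[c/b](σ[b<3](S))))) → 6

|E| = 6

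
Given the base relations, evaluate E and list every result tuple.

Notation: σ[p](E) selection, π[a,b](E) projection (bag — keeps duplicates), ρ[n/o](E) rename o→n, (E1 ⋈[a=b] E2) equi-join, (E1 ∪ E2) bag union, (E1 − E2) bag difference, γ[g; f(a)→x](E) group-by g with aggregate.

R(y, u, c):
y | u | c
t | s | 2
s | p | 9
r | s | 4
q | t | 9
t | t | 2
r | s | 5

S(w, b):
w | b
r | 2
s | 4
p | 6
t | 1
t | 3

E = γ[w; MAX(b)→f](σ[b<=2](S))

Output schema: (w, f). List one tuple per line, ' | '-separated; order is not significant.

Stepwise |·|:
  S → 5
  σ[b<=2](S) → 2
  γ[w; MAX(b)→f](σ[b<=2](S)) → 2

== RESULT ==
w | f
r | 2
t | 1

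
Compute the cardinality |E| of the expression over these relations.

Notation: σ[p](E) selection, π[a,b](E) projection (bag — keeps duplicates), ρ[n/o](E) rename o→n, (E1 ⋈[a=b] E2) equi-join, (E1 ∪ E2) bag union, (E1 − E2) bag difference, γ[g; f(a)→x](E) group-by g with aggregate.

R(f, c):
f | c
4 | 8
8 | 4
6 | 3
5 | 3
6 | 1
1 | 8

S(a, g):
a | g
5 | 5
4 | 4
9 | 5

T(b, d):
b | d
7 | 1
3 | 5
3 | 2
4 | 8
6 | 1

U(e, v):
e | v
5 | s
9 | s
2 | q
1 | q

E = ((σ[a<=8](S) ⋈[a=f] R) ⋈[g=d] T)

Stepwise |·|:
  S → 3
  σ[a<=8](S) → 2
  R → 6
  (σ[a<=8](S) ⋈[a=f] R) → 2
  T → 5
  ((σ[a<=8](S) ⋈[a=f] R) ⋈[g=d] T) → 1

|E| = 1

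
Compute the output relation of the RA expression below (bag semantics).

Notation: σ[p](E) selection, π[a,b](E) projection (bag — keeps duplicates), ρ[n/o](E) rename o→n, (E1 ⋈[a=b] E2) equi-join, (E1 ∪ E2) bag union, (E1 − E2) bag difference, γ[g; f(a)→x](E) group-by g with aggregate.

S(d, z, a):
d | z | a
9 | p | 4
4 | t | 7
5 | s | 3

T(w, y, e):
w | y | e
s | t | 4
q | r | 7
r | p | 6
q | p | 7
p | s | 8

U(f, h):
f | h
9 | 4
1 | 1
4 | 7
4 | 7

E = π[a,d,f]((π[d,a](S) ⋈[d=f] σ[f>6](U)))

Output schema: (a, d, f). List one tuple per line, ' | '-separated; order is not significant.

Subexpression sizes:
  S → 3
  π[d,a](S) → 3
  U → 4
  σ[f>6](U) → 1
  (π[d,a](S) ⋈[d=f] σ[f>6](U)) → 1
  π[a,d,f]((π[d,a](S) ⋈[d=f] σ[f>6](U))) → 1

== RESULT ==
a | d | f
4 | 9 | 9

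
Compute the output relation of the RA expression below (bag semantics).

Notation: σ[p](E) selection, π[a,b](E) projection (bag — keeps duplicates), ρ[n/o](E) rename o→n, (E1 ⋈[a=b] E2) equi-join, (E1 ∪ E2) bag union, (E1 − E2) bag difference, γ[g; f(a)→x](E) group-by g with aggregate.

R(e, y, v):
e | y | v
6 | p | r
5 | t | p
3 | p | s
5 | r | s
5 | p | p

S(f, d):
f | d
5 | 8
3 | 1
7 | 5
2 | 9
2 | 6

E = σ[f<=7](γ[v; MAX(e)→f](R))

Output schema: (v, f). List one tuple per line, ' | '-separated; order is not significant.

Subexpression sizes:
  R → 5
  γ[v; MAX(e)→f](R) → 3
  σ[f<=7](γ[v; MAX(e)→f](R)) → 3

== RESULT ==
v | f
p | 5
r | 6
s | 5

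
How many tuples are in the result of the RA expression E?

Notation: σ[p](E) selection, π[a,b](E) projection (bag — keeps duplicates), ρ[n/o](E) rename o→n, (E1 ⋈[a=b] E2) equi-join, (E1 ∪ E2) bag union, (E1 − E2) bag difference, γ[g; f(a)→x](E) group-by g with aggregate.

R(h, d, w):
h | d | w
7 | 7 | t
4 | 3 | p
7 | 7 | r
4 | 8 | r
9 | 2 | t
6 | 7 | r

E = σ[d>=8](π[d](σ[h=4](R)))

Per-node cardinality:
  R → 6
  σ[h=4](R) → 2
  π[d](σ[h=4](R)) → 2
  σ[d>=8](π[d](σ[h=4](R))) → 1

|E| = 1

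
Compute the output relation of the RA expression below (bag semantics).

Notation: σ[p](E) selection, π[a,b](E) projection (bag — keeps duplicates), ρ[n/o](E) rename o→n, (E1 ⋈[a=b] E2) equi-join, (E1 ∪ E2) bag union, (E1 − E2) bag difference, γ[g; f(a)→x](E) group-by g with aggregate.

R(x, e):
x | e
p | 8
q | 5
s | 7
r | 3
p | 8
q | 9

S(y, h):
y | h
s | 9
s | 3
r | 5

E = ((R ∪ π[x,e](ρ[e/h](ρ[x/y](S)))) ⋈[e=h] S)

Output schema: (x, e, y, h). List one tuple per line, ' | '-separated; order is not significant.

Row counts bottom-up:
  R → 6
  S → 3
  ρ[x/y](S) → 3
  ρ[e/h](ρ[x/y](S)) → 3
  π[x,e](ρ[e/h](ρ[x/y](S))) → 3
  (R ∪ π[x,e](ρ[e/h](ρ[x/y](S)))) → 9
  S → 3
  ((R ∪ π[x,e](ρ[e/h](ρ[x/y](S)))) ⋈[e=h] S) → 6

== RESULT ==
x | e | y | h
q | 5 | r | 5
q | 9 | s | 9
r | 3 | s | 3
r | 5 | r | 5
s | 3 | s | 3
s | 9 | s | 9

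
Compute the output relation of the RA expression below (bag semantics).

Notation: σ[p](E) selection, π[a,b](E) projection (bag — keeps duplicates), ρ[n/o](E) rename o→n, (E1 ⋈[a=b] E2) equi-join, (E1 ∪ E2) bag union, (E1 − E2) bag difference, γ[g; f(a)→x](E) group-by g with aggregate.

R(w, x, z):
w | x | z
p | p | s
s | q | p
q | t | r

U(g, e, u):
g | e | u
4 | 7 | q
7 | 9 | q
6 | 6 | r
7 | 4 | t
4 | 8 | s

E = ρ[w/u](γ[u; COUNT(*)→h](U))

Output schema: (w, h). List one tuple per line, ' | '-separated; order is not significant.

Stepwise |·|:
  U → 5
  γ[u; COUNT(*)→h](U) → 4
  ρ[w/u](γ[u; COUNT(*)→h](U)) → 4

== RESULT ==
w | h
q | 2
r | 1
s | 1
t | 1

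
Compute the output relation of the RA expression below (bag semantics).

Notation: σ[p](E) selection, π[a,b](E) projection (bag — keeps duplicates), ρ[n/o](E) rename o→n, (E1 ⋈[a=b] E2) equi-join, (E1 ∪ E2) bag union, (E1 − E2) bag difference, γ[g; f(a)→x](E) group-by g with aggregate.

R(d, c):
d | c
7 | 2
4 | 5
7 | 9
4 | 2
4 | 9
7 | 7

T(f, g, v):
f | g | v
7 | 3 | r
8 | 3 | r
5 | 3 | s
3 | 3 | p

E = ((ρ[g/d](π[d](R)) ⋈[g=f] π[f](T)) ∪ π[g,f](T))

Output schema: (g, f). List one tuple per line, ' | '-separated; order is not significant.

Subexpression sizes:
  R → 6
  π[d](R) → 6
  ρ[g/d](π[d](R)) → 6
  T → 4
  π[f](T) → 4
  (ρ[g/d](π[d](R)) ⋈[g=f] π[f](T)) → 3
  T → 4
  π[g,f](T) → 4
  ((ρ[g/d](π[d](R)) ⋈[g=f] π[f](T)) ∪ π[g,f](T)) → 7

== RESULT ==
g | f
3 | 3
3 | 5
3 | 7
3 | 8
7 | 7
7 | 7
7 | 7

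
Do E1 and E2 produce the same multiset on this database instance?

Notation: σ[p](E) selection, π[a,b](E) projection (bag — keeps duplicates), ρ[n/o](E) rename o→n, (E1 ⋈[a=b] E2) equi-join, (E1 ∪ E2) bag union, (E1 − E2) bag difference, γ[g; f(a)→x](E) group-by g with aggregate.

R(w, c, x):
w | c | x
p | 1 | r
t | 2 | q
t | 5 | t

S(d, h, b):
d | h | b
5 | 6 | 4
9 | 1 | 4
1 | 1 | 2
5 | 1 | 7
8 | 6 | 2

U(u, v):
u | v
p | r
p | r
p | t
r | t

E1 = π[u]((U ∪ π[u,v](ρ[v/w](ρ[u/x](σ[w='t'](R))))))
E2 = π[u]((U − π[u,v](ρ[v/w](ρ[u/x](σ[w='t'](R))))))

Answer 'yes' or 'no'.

E1 stepwise |·|:
  U → 4
  R → 3
  σ[w='t'](R) → 2
  ρ[u/x](σ[w='t'](R)) → 2
  ρ[v/w](ρ[u/x](σ[w='t'](R))) → 2
  π[u,v](ρ[v/w](ρ[u/x](σ[w='t'](R)))) → 2
  (U ∪ π[u,v](ρ[v/w](ρ[u/x](σ[w='t'](R))))) → 6
  π[u]((U ∪ π[u,v](ρ[v/w](ρ[u/x](σ[w='t'](R)))))) → 6
E2 stepwise |·|:
  U → 4
  R → 3
  σ[w='t'](R) → 2
  ρ[u/x](σ[w='t'](R)) → 2
  ρ[v/w](ρ[u/x](σ[w='t'](R))) → 2
  π[u,v](ρ[v/w](ρ[u/x](σ[w='t'](R)))) → 2
  (U − π[u,v](ρ[v/w](ρ[u/x](σ[w='t'](R))))) → 4
  π[u]((U − π[u,v](ρ[v/w](ρ[u/x](σ[w='t'](R)))))) → 4

E1 result:
u
p
p
p
q
r
t
E2 result:
u
p
p
p
r
Witness: ('q',) appears 1× in E1 but 0× in E2.

no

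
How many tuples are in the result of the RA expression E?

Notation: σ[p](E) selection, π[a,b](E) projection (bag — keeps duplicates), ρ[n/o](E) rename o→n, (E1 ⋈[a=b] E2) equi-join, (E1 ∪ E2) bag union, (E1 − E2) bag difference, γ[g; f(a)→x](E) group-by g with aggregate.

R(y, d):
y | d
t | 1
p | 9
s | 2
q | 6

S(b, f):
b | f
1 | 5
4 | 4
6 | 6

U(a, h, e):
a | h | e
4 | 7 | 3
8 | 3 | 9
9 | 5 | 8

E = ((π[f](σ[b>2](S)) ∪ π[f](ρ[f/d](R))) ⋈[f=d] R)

Subexpression sizes:
  S → 3
  σ[b>2](S) → 2
  π[f](σ[b>2](S)) → 2
  R → 4
  ρ[f/d](R) → 4
  π[f](ρ[f/d](R)) → 4
  (π[f](σ[b>2](S)) ∪ π[f](ρ[f/d](R))) → 6
  R → 4
  ((π[f](σ[b>2](S)) ∪ π[f](ρ[f/d](R))) ⋈[f=d] R) → 5

|E| = 5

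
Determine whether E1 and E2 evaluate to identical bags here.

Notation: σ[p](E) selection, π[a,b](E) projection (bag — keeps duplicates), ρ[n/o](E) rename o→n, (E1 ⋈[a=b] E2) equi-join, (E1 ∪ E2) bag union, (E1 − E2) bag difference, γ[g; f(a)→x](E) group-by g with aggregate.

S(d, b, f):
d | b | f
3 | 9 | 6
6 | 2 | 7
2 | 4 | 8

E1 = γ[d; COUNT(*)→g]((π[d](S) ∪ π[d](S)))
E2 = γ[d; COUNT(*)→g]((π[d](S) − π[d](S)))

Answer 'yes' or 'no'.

E1 per-node cardinality:
  S → 3
  π[d](S) → 3
  S → 3
  π[d](S) → 3
  (π[d](S) ∪ π[d](S)) → 6
  γ[d; COUNT(*)→g]((π[d](S) ∪ π[d](S))) → 3
E2 per-node cardinality:
  S → 3
  π[d](S) → 3
  S → 3
  π[d](S) → 3
  (π[d](S) − π[d](S)) → 0
  γ[d; COUNT(*)→g]((π[d](S) − π[d](S))) → 0

E1 result:
d | g
2 | 2
3 | 2
6 | 2
E2 result:
d | g
(0 rows)
Witness: (3, 2) appears 1× in E1 but 0× in E2.

no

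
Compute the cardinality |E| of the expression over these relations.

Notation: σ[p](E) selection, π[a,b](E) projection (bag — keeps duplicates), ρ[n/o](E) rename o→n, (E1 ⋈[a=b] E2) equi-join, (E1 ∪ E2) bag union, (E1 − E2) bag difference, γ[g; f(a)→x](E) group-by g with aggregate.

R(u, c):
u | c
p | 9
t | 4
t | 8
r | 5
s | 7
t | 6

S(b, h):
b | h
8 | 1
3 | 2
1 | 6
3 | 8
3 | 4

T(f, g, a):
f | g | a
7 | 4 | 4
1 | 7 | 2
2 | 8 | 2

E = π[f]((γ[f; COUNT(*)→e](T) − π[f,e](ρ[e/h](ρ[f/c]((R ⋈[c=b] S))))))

Row counts bottom-up:
  T → 3
  γ[f; COUNT(*)→e](T) → 3
  R → 6
  S → 5
  (R ⋈[c=b] S) → 1
  ρ[f/c]((R ⋈[c=b] S)) → 1
  ρ[e/h](ρ[f/c]((R ⋈[c=b] S))) → 1
  π[f,e](ρ[e/h](ρ[f/c]((R ⋈[c=b] S)))) → 1
  (γ[f; COUNT(*)→e](T) − π[f,e](ρ[e/h](ρ[f/c]((R ⋈[c=b] S))))) → 3
  π[f]((γ[f; COUNT(*)→e](T) − π[f,e](ρ[e/h](ρ[f/c]((R ⋈[c=b] S)))))) → 3

|E| = 3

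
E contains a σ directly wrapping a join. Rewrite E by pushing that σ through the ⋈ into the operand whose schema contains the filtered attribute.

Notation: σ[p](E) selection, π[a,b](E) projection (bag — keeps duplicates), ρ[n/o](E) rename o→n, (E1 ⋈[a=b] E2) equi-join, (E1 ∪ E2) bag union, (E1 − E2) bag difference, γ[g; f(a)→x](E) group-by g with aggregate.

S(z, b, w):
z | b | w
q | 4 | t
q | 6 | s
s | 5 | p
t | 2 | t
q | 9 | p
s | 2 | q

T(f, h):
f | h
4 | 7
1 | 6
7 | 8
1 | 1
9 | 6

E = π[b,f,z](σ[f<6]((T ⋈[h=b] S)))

σ filters on f, owned by the left side.
E' = π[b,f,z]((σ[f<6](T) ⋈[h=b] S))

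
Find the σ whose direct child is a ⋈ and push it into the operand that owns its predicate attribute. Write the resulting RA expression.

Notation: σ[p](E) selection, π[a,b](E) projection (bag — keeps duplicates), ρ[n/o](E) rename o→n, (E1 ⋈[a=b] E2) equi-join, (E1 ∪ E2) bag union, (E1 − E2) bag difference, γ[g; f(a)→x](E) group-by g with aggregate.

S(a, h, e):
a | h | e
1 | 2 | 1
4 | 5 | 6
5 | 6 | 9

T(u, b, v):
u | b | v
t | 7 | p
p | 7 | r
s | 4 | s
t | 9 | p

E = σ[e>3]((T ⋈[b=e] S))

σ filters on e, owned by the right side.
E' = (T ⋈[b=e] σ[e>3](S))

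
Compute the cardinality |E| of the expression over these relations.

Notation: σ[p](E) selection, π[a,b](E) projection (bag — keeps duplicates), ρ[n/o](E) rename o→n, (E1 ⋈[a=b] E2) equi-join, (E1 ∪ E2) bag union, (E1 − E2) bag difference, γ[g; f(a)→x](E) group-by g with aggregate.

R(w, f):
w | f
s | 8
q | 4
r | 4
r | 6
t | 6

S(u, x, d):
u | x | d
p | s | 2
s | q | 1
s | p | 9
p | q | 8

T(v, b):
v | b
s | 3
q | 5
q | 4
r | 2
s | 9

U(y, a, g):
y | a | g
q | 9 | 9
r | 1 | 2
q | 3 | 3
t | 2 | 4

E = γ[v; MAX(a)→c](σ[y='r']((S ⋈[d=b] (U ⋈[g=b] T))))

Stepwise |·|:
  S → 4
  U → 4
  T → 5
  (U ⋈[g=b] T) → 4
  (S ⋈[d=b] (U ⋈[g=b] T)) → 2
  σ[y='r']((S ⋈[d=b] (U ⋈[g=b] T))) → 1
  γ[v; MAX(a)→c](σ[y='r']((S ⋈[d=b] (U ⋈[g=b] T)))) → 1

|E| = 1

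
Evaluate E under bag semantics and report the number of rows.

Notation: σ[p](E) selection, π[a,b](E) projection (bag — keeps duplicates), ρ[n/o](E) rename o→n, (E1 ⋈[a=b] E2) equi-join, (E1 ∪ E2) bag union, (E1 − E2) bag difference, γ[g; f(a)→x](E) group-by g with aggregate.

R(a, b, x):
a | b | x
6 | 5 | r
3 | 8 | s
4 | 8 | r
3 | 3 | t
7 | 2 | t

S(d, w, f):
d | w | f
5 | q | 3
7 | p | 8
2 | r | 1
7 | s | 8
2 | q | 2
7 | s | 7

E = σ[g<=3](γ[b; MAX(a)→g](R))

Subexpression sizes:
  R → 5
  γ[b; MAX(a)→g](R) → 4
  σ[g<=3](γ[b; MAX(a)→g](R)) → 1

|E| = 1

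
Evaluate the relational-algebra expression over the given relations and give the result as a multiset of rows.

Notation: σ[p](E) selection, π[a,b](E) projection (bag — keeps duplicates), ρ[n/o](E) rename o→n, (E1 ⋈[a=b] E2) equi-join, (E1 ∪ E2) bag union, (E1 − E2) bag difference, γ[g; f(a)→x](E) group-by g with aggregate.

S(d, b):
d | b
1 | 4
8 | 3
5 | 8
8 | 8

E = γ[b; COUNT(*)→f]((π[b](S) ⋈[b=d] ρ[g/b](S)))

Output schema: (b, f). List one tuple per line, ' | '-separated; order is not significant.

Row counts bottom-up:
  S → 4
  π[b](S) → 4
  S → 4
  ρ[g/b](S) → 4
  (π[b](S) ⋈[b=d] ρ[g/b](S)) → 4
  γ[b; COUNT(*)→f]((π[b](S) ⋈[b=d] ρ[g/b](S))) → 1

== RESULT ==
b | f
8 | 4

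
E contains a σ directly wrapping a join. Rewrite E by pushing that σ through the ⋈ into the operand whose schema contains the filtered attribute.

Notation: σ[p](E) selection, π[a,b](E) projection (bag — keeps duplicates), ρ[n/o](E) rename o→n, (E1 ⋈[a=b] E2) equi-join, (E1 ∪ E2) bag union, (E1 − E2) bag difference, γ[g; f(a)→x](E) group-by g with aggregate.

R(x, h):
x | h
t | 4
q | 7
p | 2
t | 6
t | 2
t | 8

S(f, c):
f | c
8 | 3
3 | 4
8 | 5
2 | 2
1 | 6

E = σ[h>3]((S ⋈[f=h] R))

σ filters on h, owned by the right side.
E' = (S ⋈[f=h] σ[h>3](R))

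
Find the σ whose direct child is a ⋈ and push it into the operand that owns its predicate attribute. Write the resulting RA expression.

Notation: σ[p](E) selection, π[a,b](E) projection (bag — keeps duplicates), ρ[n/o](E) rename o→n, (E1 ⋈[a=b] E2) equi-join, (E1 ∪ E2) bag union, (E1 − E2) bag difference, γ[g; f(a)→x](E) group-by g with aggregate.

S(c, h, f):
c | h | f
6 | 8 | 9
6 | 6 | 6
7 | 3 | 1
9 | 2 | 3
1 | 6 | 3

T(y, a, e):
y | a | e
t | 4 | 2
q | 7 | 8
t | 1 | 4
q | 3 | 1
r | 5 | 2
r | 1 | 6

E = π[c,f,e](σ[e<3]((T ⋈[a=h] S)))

σ filters on e, owned by the left side.
E' = π[c,f,e]((σ[e<3](T) ⋈[a=h] S))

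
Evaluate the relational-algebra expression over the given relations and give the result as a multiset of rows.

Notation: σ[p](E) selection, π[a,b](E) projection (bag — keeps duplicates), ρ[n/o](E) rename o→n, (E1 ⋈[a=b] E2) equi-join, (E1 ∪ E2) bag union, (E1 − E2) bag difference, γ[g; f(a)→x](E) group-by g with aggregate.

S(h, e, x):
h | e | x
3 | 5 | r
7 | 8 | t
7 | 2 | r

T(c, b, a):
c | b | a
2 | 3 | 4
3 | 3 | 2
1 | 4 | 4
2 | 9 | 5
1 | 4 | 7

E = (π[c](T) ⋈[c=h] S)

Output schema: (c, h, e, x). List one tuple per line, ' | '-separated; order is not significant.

Stepwise |·|:
  T → 5
  π[c](T) → 5
  S → 3
  (π[c](T) ⋈[c=h] S) → 1

== RESULT ==
c | h | e | x
3 | 3 | 5 | r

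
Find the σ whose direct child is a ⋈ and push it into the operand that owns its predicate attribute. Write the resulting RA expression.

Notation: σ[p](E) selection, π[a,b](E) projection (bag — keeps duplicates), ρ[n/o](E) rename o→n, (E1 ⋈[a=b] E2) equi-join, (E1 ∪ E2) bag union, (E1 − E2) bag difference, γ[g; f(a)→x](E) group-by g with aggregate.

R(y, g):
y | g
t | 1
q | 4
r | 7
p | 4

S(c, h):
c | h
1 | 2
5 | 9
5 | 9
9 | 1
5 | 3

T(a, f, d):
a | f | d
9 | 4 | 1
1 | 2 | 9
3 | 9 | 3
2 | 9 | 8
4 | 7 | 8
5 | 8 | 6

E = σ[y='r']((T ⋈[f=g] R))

σ filters on y, owned by the right side.
E' = (T ⋈[f=g] σ[y='r'](R))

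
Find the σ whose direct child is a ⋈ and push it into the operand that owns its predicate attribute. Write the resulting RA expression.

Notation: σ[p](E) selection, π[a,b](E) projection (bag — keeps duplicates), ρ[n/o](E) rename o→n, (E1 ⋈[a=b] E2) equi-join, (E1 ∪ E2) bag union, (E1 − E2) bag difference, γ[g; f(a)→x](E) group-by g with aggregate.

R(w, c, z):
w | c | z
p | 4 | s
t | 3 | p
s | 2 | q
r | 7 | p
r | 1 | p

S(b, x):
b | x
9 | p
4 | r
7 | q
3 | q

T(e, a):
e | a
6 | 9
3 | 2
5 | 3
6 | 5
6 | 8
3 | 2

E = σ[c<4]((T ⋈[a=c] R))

σ filters on c, owned by the right side.
E' = (T ⋈[a=c] σ[c<4](R))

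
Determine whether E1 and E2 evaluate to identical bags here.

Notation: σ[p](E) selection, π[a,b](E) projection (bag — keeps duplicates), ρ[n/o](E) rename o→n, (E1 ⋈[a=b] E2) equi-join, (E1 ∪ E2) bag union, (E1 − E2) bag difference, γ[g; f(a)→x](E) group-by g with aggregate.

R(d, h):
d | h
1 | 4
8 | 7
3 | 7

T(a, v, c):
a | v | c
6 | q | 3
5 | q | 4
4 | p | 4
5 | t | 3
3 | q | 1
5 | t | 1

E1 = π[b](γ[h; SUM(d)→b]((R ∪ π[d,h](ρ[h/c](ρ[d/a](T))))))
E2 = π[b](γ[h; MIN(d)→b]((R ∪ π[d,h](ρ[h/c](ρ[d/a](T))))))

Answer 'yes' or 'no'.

E1 row counts bottom-up:
  R → 3
  T → 6
  ρ[d/a](T) → 6
  ρ[h/c](ρ[d/a](T)) → 6
  π[d,h](ρ[h/c](ρ[d/a](T))) → 6
  (R ∪ π[d,h](ρ[h/c](ρ[d/a](T)))) → 9
  γ[h; SUM(d)→b]((R ∪ π[d,h](ρ[h/c](ρ[d/a](T))))) → 4
  π[b](γ[h; SUM(d)→b]((R ∪ π[d,h](ρ[h/c](ρ[d/a](T)))))) → 4
E2 row counts bottom-up:
  R → 3
  T → 6
  ρ[d/a](T) → 6
  ρ[h/c](ρ[d/a](T)) → 6
  π[d,h](ρ[h/c](ρ[d/a](T))) → 6
  (R ∪ π[d,h](ρ[h/c](ρ[d/a](T)))) → 9
  γ[h; MIN(d)→b]((R ∪ π[d,h](ρ[h/c](ρ[d/a](T))))) → 4
  π[b](γ[h; MIN(d)→b]((R ∪ π[d,h](ρ[h/c](ρ[d/a](T)))))) → 4

E1 result:
b
8
10
11
11
E2 result:
b
1
3
3
5
Witness: (1,) appears 0× in E1 but 1× in E2.

no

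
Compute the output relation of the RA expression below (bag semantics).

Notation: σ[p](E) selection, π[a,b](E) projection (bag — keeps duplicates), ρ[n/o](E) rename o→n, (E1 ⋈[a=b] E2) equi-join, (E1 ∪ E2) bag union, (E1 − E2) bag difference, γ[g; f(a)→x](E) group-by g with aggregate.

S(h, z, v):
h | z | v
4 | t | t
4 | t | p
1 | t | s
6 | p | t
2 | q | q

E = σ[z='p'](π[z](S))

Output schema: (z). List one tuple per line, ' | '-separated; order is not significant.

Row counts bottom-up:
  S → 5
  π[z](S) → 5
  σ[z='p'](π[z](S)) → 1

== RESULT ==
z
p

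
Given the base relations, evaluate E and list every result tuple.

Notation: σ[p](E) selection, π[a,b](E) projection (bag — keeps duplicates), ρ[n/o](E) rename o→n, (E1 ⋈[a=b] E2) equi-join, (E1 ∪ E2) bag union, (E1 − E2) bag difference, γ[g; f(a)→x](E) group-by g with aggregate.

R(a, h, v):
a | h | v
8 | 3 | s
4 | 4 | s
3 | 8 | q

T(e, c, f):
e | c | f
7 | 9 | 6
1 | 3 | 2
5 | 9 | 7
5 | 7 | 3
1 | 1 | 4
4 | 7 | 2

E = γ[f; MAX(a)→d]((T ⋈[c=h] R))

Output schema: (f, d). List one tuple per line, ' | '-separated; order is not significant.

Subexpression sizes:
  T → 6
  R → 3
  (T ⋈[c=h] R) → 1
  γ[f; MAX(a)→d]((T ⋈[c=h] R)) → 1

== RESULT ==
f | d
2 | 8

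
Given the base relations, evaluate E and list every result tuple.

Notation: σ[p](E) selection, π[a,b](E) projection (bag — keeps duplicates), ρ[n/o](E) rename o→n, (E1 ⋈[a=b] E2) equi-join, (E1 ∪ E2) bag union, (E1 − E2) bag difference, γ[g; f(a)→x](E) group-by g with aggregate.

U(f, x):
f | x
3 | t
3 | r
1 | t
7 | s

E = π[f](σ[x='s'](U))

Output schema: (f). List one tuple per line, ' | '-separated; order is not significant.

Per-node cardinality:
  U → 4
  σ[x='s'](U) → 1
  π[f](σ[x='s'](U)) → 1

== RESULT ==
f
7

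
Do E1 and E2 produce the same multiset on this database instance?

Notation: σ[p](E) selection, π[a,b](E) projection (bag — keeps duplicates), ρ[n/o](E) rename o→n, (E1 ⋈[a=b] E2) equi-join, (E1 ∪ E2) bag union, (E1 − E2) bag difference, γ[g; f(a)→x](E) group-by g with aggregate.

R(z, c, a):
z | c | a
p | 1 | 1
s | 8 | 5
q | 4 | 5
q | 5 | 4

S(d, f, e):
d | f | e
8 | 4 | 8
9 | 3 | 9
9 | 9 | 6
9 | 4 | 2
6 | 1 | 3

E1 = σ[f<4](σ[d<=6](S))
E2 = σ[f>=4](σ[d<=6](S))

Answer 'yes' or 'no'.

E1 per-node cardinality:
  S → 5
  σ[d<=6](S) → 1
  σ[f<4](σ[d<=6](S)) → 1
E2 per-node cardinality:
  S → 5
  σ[d<=6](S) → 1
  σ[f>=4](σ[d<=6](S)) → 0

E1 result:
d | f | e
6 | 1 | 3
E2 result:
d | f | e
(0 rows)
Witness: (6, 1, 3) appears 1× in E1 but 0× in E2.

no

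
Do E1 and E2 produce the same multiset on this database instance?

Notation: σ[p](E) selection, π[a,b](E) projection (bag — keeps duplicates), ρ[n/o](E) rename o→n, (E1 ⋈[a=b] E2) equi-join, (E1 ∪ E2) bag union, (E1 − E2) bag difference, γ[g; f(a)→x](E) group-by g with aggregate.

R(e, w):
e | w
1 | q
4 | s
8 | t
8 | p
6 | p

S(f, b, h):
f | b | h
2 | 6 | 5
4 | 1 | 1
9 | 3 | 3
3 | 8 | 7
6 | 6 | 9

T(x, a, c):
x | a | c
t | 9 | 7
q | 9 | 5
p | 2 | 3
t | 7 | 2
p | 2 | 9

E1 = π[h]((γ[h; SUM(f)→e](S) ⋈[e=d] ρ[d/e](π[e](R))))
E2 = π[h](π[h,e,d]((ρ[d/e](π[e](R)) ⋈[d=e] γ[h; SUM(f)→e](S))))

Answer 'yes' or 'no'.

E1 per-node cardinality:
  S → 5
  γ[h; SUM(f)→e](S) → 5
  R → 5
  π[e](R) → 5
  ρ[d/e](π[e](R)) → 5
  (γ[h; SUM(f)→e](S) ⋈[e=d] ρ[d/e](π[e](R))) → 2
  π[h]((γ[h; SUM(f)→e](S) ⋈[e=d] ρ[d/e](π[e](R)))) → 2
E2 per-node cardinality:
  R → 5
  π[e](R) → 5
  ρ[d/e](π[e](R)) → 5
  S → 5
  γ[h; SUM(f)→e](S) → 5
  (ρ[d/e](π[e](R)) ⋈[d=e] γ[h; SUM(f)→e](S)) → 2
  π[h,e,d]((ρ[d/e](π[e](R)) ⋈[d=e] γ[h; SUM(f)→e](S))) → 2
  π[h](π[h,e,d]((ρ[d/e](π[e](R)) ⋈[d=e] γ[h; SUM(f)→e](S)))) → 2

E1 and E2 produce the same multiset:
h
1
9

yes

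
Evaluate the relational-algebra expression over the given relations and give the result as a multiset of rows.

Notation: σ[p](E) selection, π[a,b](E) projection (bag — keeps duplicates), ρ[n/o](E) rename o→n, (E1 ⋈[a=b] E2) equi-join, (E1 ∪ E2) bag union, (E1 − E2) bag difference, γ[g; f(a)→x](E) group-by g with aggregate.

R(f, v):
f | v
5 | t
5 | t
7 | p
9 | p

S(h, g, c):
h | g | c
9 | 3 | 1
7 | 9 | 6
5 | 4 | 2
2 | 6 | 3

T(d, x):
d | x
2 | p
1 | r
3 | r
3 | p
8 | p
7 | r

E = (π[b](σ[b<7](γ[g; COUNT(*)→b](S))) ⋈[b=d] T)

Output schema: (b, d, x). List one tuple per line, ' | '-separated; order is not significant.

Per-node cardinality:
  S → 4
  γ[g; COUNT(*)→b](S) → 4
  σ[b<7](γ[g; COUNT(*)→b](S)) → 4
  π[b](σ[b<7](γ[g; COUNT(*)→b](S))) → 4
  T → 6
  (π[b](σ[b<7](γ[g; COUNT(*)→b](S))) ⋈[b=d] T) → 4

== RESULT ==
b | d | x
1 | 1 | r
1 | 1 | r
1 | 1 | r
1 | 1 | r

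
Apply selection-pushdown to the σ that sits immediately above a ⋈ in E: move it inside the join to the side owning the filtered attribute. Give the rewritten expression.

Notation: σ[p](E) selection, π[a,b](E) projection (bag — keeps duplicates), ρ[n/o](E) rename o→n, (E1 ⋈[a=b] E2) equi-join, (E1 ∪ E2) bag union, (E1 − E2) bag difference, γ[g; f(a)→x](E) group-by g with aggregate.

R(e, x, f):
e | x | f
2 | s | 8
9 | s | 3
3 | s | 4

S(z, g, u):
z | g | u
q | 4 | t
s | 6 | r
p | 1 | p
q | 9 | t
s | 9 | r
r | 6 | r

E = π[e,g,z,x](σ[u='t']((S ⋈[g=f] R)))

σ filters on u, owned by the left side.
E' = π[e,g,z,x]((σ[u='t'](S) ⋈[g=f] R))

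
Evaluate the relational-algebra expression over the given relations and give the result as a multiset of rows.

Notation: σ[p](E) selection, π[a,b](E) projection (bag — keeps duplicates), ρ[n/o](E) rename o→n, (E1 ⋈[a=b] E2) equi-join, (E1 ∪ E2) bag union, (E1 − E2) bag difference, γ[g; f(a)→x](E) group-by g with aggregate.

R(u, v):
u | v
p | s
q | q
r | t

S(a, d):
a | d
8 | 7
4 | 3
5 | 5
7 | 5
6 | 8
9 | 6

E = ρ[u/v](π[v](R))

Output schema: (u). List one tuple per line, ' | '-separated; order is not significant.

Per-node cardinality:
  R → 3
  π[v](R) → 3
  ρ[u/v](π[v](R)) → 3

== RESULT ==
u
q
s
t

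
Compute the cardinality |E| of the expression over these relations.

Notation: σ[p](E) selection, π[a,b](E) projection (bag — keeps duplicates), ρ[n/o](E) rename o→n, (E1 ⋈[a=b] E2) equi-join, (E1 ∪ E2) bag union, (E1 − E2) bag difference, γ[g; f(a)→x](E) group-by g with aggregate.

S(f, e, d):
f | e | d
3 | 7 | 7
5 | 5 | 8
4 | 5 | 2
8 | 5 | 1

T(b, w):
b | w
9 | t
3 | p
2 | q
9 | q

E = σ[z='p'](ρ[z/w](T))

Per-node cardinality:
  T → 4
  ρ[z/w](T) → 4
  σ[z='p'](ρ[z/w](T)) → 1

|E| = 1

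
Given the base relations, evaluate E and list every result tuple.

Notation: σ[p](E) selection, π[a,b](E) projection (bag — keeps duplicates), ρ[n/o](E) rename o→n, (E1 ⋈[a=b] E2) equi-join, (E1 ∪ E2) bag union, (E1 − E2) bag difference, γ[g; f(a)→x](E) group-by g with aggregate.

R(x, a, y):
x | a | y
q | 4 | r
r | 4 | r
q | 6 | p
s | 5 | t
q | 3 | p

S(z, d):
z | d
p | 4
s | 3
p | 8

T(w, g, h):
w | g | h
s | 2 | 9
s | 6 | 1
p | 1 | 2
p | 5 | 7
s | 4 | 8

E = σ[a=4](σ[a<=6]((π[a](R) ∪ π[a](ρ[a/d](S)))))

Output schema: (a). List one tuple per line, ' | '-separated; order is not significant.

Row counts bottom-up:
  R → 5
  π[a](R) → 5
  S → 3
  ρ[a/d](S) → 3
  π[a](ρ[a/d](S)) → 3
  (π[a](R) ∪ π[a](ρ[a/d](S))) → 8
  σ[a<=6]((π[a](R) ∪ π[a](ρ[a/d](S)))) → 7
  σ[a=4](σ[a<=6]((π[a](R) ∪ π[a](ρ[a/d](S))))) → 3

== RESULT ==
a
4
4
4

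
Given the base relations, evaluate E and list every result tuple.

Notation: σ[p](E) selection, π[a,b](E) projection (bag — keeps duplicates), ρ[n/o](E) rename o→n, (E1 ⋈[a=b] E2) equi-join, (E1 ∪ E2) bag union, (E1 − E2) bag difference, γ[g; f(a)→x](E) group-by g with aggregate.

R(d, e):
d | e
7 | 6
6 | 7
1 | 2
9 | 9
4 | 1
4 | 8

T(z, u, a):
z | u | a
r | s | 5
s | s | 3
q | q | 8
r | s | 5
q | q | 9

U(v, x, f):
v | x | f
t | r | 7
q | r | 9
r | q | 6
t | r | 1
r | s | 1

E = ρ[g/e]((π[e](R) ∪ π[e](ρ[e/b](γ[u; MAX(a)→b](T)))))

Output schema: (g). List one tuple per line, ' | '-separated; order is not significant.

Stepwise |·|:
  R → 6
  π[e](R) → 6
  T → 5
  γ[u; MAX(a)→b](T) → 2
  ρ[e/b](γ[u; MAX(a)→b](T)) → 2
  π[e](ρ[e/b](γ[u; MAX(a)→b](T))) → 2
  (π[e](R) ∪ π[e](ρ[e/b](γ[u; MAX(a)→b](T)))) → 8
  ρ[g/e]((π[e](R) ∪ π[e](ρ[e/b](γ[u; MAX(a)→b](T))))) → 8

== RESULT ==
g
1
2
5
6
7
8
9
9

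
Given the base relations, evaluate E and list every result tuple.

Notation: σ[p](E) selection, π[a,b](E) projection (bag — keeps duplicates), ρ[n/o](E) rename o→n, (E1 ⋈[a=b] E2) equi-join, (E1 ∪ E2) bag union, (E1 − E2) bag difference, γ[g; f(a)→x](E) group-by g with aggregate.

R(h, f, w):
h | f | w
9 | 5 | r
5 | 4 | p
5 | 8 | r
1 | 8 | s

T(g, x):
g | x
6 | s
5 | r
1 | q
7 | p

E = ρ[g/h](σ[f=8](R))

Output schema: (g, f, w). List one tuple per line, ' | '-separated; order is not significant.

Per-node cardinality:
  R → 4
  σ[f=8](R) → 2
  ρ[g/h](σ[f=8](R)) → 2

== RESULT ==
g | f | w
1 | 8 | s
5 | 8 | r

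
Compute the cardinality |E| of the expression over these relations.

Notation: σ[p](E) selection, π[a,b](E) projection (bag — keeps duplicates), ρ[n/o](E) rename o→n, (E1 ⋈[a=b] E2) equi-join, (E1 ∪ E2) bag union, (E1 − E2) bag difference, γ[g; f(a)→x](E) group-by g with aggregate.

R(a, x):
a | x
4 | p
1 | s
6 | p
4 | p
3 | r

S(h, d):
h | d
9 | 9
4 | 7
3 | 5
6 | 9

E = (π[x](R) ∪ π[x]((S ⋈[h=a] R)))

Row counts bottom-up:
  R → 5
  π[x](R) → 5
  S → 4
  R → 5
  (S ⋈[h=a] R) → 4
  π[x]((S ⋈[h=a] R)) → 4
  (π[x](R) ∪ π[x]((S ⋈[h=a] R))) → 9

|E| = 9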